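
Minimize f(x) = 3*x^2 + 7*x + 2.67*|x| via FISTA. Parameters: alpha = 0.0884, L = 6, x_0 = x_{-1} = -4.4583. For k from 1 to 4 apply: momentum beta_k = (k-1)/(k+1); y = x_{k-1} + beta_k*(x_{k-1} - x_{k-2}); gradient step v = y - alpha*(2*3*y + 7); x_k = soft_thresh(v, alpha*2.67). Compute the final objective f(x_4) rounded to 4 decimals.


FISTA on f(x) = 3*x^2 + 7*x + 2.67*|x|
L = 6, alpha = 0.0884
Iteration 1: beta = 0.0, y = -4.4583 + 0.0*(-4.4583 + 4.4583) = -4.4583
  grad(y) = -19.7498, v = y - alpha*grad = -2.7124
  prox(v) = soft_thresh(-2.7124, 0.236) = -2.4764
Iteration 2: beta = 0.3333, y = -2.4764 + 0.3333*(-2.4764 + 4.4583) = -1.8158
  grad(y) = -3.8945, v = y - alpha*grad = -1.4715
  prox(v) = soft_thresh(-1.4715, 0.236) = -1.2354
Iteration 3: beta = 0.5, y = -1.2354 + 0.5*(-1.2354 + 2.4764) = -0.615
  grad(y) = 3.3101, v = y - alpha*grad = -0.9076
  prox(v) = soft_thresh(-0.9076, 0.236) = -0.6716
Iteration 4: beta = 0.6, y = -0.6716 + 0.6*(-0.6716 + 1.2354) = -0.3332
  grad(y) = 5.0006, v = y - alpha*grad = -0.7753
  prox(v) = soft_thresh(-0.7753, 0.236) = -0.5393
f(x_4) = 3*(-0.5393)^2 + 7*(-0.5393) + 2.67*|-0.5393| = -1.4626


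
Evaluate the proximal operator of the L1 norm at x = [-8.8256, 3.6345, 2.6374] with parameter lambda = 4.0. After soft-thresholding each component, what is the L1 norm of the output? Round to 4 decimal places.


Soft-thresholding with lambda = 4.0:
prox(-8.8256) = sign(-8.8256)*max(|-8.8256| - 4.0, 0) = -4.8256
prox(3.6345) = sign(3.6345)*max(|3.6345| - 4.0, 0) = 0.0
prox(2.6374) = sign(2.6374)*max(|2.6374| - 4.0, 0) = 0.0
prox(x) = [-4.8256, 0.0, 0.0]
||prox(x)||_1 = 4.8256 + 0.0 + 0.0 = 4.8256


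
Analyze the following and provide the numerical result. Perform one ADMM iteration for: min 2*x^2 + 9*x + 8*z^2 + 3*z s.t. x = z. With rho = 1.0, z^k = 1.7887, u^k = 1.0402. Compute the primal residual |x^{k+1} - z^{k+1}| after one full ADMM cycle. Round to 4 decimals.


ADMM iteration with rho = 1.0, z^k = 1.7887, u^k = 1.0402
Step 1: x-update.
Minimize 2*x^2 + 9*x + (1.0/2)*(x - 1.7887 + 1.0402)^2
FOC: (2*2 + 1.0)*x = -9 + 1.0*(1.7887 - 1.0402)
x^{k+1} = -1.6503
Step 2: z-update.
Minimize 8*z^2 + 3*z + (1.0/2)*(-1.6503 - z + 1.0402)^2
FOC: (2*8 + 1.0)*z = -3 + 1.0*(-1.6503 + 1.0402)
z^{k+1} = -0.2124
Step 3: u-update.
u^{k+1} = 1.0402 - 1.6503 + 0.2124 = -0.3977
Step 4: Primal residual = |-1.6503 + 0.2124| = 1.4379


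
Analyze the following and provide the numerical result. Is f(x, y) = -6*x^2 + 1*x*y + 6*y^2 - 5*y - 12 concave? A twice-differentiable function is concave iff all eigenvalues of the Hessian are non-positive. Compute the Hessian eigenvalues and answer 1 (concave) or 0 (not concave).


The Hessian of f(x,y) = -6*x^2 + 1*x*y + 6*y^2 - 5*y - 12 is:
H = [[-12, 1], [1, 12]]
Trace = -12 + 12 = 0
Determinant = -12*12 - (1)^2 = -145
Discriminant = (0)^2 - 4*-145 = 580.0
Eigenvalues: lambda_1 = -12.0416, lambda_2 = 12.0416
The function is not concave.

0


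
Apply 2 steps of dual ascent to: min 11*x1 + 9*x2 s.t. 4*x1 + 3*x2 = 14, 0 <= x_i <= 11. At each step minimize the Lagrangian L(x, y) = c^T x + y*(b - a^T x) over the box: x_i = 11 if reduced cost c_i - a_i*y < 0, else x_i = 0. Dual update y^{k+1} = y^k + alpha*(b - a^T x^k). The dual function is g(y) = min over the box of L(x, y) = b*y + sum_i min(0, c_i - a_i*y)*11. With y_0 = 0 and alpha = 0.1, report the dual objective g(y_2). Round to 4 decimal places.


Dual ascent for LP: min 11*x1 + 9*x2, 4*x1 + 3*x2 = 14, 0 <= x_i <= 11
Step 1: y^k = 0.0, reduced costs: (11.0, 9.0)
  x^k = (0.0, 0.0), subgradient = b - a^T x = 14.0
  y^{k+1} = 0.0 + 0.1*14.0 = 1.4
Step 2: y^k = 1.4, reduced costs: (5.4, 4.8)
  x^k = (0.0, 0.0), subgradient = b - a^T x = 14.0
  y^{k+1} = 1.4 + 0.1*14.0 = 2.8
Dual objective at y_2 = 2.8: reduced costs (-0.2, 0.6), box minimizer x = (11.0, 0.0)
g(y_2) = b*y + (c1 - a1*y)*x1 + (c2 - a2*y)*x2 = 14*2.8 + (-0.2)*11.0 + 0.6*0.0 = 39.2 - 2.2 + 0.0 = 37.0


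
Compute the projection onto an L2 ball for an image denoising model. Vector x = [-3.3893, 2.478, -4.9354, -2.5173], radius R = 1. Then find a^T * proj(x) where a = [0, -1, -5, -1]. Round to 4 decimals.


Step 1: Compute ||x|| (intermediates to 6 decimals).
||x|| = sqrt((-3.3893)^2 + 2.478^2 + (-4.9354)^2 + (-2.5173)^2) = 6.951461
Step 2: Project.
Since ||x|| > R, scale = R/||x|| = 1/6.951461 = 0.143855, proj(x) = scale * x
proj(x) = [-0.487568, 0.356473, -0.709982, -0.362126]
Step 3: Dot product.
a^T * proj(x) = 0*(-0.487568) - 1*0.356473 - 5*(-0.709982) - 1*(-0.362126) = 3.5556


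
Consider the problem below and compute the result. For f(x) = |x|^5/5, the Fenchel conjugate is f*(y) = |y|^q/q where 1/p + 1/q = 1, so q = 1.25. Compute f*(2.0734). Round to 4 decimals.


The conjugate exponent q satisfies 1/p + 1/q = 1.
p = 5, so q = 5/(5 - 1) = 1.25
|y|^q = 2.0734^1.25 = 2.488
f*(2.0734) = 2.488 / 1.25 = 1.9904


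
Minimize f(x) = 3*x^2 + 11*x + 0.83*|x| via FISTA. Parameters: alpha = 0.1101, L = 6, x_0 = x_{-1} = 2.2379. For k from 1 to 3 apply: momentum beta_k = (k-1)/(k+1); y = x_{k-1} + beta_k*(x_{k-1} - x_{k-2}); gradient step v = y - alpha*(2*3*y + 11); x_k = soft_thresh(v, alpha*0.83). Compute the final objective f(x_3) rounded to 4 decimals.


FISTA on f(x) = 3*x^2 + 11*x + 0.83*|x|
L = 6, alpha = 0.1101
Iteration 1: beta = 0.0, y = 2.2379 + 0.0*(2.2379 - 2.2379) = 2.2379
  grad(y) = 24.4274, v = y - alpha*grad = -0.4516
  prox(v) = soft_thresh(-0.4516, 0.0914) = -0.3602
Iteration 2: beta = 0.3333, y = -0.3602 + 0.3333*(-0.3602 - 2.2379) = -1.2262
  grad(y) = 3.6428, v = y - alpha*grad = -1.6273
  prox(v) = soft_thresh(-1.6273, 0.0914) = -1.5359
Iteration 3: beta = 0.5, y = -1.5359 + 0.5*(-1.5359 + 0.3602) = -2.1237
  grad(y) = -1.7425, v = y - alpha*grad = -1.9319
  prox(v) = soft_thresh(-1.9319, 0.0914) = -1.8405
f(x_3) = 3*(-1.8405)^2 + 11*(-1.8405) + 0.83*|-1.8405| = -8.5555


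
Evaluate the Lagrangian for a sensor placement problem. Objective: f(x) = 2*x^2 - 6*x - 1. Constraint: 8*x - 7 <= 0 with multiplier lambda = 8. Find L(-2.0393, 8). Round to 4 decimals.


Step 1: Evaluate f(x).
f(-2.0393) = 2*(-2.0393)^2 - 6*(-2.0393) - 1 = 19.5533
Step 2: Evaluate g(x).
g(-2.0393) = 8*-2.0393 - 7 = -23.3144
Step 3: Compute Lagrangian.
L = 19.5533 + 8*-23.3144 = -166.9619


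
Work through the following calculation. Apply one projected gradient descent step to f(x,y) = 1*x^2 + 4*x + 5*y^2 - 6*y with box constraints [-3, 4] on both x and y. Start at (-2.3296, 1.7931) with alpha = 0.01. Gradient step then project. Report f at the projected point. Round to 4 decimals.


Step 1: Compute gradient at (-2.3296, 1.7931).
grad_x = 2*1*-2.3296 + 4 = -0.6592
grad_y = 2*5*1.7931 - 6 = 11.931
Step 2: Gradient step.
x_raw = -2.3296 - 0.01*-0.6592 = -2.323
y_raw = 1.7931 - 0.01*11.931 = 1.6738
Step 3: Project onto [-3, 4].
x_proj = clip(-2.323) = -2.323
y_proj = clip(1.6738) = 1.6738
Step 4: Evaluate f.
f(-2.323, 1.6738) = 0.0695


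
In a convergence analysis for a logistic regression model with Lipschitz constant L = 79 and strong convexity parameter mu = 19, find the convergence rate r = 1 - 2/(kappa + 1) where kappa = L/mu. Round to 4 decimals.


Step 1: Compute the condition number.
kappa = L/mu = 79/19 = 4.1579
Step 2: Compute the convergence rate.
r = 1 - 2/(kappa + 1) = 1 - 2*mu/(L + mu) = (L - mu)/(L + mu) = 60/98 = 0.6122


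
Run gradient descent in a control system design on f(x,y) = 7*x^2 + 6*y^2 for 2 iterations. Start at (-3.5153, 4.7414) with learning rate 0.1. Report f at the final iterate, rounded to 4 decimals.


Gradient descent on f(x,y) = 7*x^2 + 6*y^2.
Starting point: (-3.5153, 4.7414), alpha = 0.1
Step 1: grad_x = 2*7*-3.5153 = -49.2142, grad_y = 2*6*4.7414 = 56.8968
  x_1 = -3.5153 - 0.1*-49.2142 = 1.4061
  y_1 = 4.7414 - 0.1*56.8968 = -0.9483
Step 2: grad_x = 2*7*1.4061 = 19.6857, grad_y = 2*6*-0.9483 = -11.3794
  x_2 = 1.4061 - 0.1*19.6857 = -0.5624
  y_2 = -0.9483 - 0.1*-11.3794 = 0.1897
f(-0.5624, 0.1897) = 7*(-0.5624)^2 + 6*0.1897^2 = 2.4303


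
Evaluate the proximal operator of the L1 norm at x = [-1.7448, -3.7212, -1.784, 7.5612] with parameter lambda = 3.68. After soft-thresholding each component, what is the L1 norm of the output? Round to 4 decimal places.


Soft-thresholding with lambda = 3.68:
prox(-1.7448) = sign(-1.7448)*max(|-1.7448| - 3.68, 0) = 0.0
prox(-3.7212) = sign(-3.7212)*max(|-3.7212| - 3.68, 0) = -0.0412
prox(-1.784) = sign(-1.784)*max(|-1.784| - 3.68, 0) = 0.0
prox(7.5612) = sign(7.5612)*max(|7.5612| - 3.68, 0) = 3.8812
prox(x) = [0.0, -0.0412, 0.0, 3.8812]
||prox(x)||_1 = 0.0 + 0.0412 + 0.0 + 3.8812 = 3.9224


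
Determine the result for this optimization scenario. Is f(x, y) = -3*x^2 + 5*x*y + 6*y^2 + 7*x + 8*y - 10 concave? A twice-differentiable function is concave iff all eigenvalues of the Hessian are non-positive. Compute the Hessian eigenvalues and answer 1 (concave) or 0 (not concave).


The Hessian of f(x,y) = -3*x^2 + 5*x*y + 6*y^2 + 7*x + 8*y - 10 is:
H = [[-6, 5], [5, 12]]
Trace = -6 + 12 = 6
Determinant = -6*12 - (5)^2 = -97
Discriminant = (6)^2 - 4*-97 = 424.0
Eigenvalues: lambda_1 = -7.2956, lambda_2 = 13.2956
The function is not concave.

0


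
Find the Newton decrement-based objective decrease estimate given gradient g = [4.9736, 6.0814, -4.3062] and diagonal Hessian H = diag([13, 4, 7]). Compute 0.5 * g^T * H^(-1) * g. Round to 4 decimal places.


Step 1: H is diagonal, so H^(-1) * g = [0.3826, 1.5204, -0.6152].
Step 2: g^T H^(-1) g = sum_i g_i^2 / H_ii
  = (4.9736)^2/13 + (6.0814)^2/4 + (-4.3062)^2/7
  = 1.9028 + 9.2459 + 2.6491 = 13.7977
Step 3: Objective decrease = 0.5 * g^T H^(-1) g = 6.8989


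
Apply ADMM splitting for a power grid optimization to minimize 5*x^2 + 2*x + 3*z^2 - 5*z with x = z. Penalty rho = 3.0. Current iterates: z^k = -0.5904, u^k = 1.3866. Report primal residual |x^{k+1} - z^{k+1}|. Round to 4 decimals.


ADMM iteration with rho = 3.0, z^k = -0.5904, u^k = 1.3866
Step 1: x-update.
Minimize 5*x^2 + 2*x + (3.0/2)*(x + 0.5904 + 1.3866)^2
FOC: (2*5 + 3.0)*x = -2 + 3.0*(-0.5904 - 1.3866)
x^{k+1} = -0.6101
Step 2: z-update.
Minimize 3*z^2 - 5*z + (3.0/2)*(-0.6101 - z + 1.3866)^2
FOC: (2*3 + 3.0)*z = 5 + 3.0*(-0.6101 + 1.3866)
z^{k+1} = 0.8144
Step 3: u-update.
u^{k+1} = 1.3866 - 0.6101 - 0.8144 = -0.0379
Step 4: Primal residual = |-0.6101 - 0.8144| = 1.4245


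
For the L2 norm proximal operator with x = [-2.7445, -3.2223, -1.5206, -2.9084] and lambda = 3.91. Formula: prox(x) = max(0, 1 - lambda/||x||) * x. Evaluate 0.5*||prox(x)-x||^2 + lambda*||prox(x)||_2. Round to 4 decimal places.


Step 1: Compute ||x||.
||x|| = 5.356
Step 2: Compute scaling factor.
scale = max(0, 1 - 3.91/5.356) = 0.27
Step 3: prox(x) = [-0.7409, -0.8699, -0.4105, -0.7852]
||prox(x)|| = 1.446
Step 4: Proximal objective.
0.5*||prox-x||^2 = 7.6441
lambda*||prox|| = 5.6539
Total = 13.2978


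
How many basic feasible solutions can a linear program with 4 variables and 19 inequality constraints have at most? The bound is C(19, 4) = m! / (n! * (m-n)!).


Each vertex corresponds to some choice of n active constraints out of m, so the number of vertices is at most C(m, n) = m! / (n!(m-n)!).
m = 19, n = 4
Numerator: 19 * 18 * 17 * 16
Denominator: 4! = 24
C(19, 4) = 3876


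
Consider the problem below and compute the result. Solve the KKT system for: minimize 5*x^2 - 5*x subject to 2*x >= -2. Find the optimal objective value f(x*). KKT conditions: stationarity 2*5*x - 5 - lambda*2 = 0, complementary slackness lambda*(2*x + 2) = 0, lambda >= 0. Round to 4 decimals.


Step 1: Try lambda = 0 (constraint inactive).
Stationarity: 2*5*x - 5 = 0
x* = 5/(2*5) = 0.5
Check constraint: 2*0.5 = 1.0 >= -2 -- satisfied.
Step 2: Compute optimal value.
f(x*) = 5*0.5^2 - 5*0.5 = -1.25


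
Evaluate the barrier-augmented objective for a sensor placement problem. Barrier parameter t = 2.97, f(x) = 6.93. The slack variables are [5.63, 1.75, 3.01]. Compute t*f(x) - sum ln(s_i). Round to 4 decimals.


Step 1: Compute log-barrier.
ln values: [1.7281, 0.5596, 1.1019]
phi = -(1.7281 + 0.5596 + 1.1019) = -3.3897
Step 2: Compute augmented objective.
t*f(x) = 2.97*6.93 = 20.5821
Total = 20.5821 - 3.3897 = 17.1924


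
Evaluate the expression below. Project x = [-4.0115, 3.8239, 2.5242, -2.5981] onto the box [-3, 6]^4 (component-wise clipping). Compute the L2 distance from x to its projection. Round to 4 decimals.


Project each component onto [-3, 6].
clip(-4.0115) = -3.0, clip(3.8239) = 3.8239, clip(2.5242) = 2.5242, clip(-2.5981) = -2.5981
Projection = [-3.0, 3.8239, 2.5242, -2.5981]
Squared diffs: [1.0231, 0.0, 0.0, 0.0]
Distance = sqrt(1.0231) = 1.0115


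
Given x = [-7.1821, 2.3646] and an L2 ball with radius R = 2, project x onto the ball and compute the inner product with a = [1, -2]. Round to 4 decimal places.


Step 1: Compute ||x|| (intermediates to 6 decimals).
||x|| = sqrt((-7.1821)^2 + 2.3646^2) = 7.561342
Step 2: Project.
Since ||x|| > R, scale = R/||x|| = 2/7.561342 = 0.264503, proj(x) = scale * x
proj(x) = [-1.899687, 0.625444]
Step 3: Dot product.
a^T * proj(x) = 1*(-1.899687) - 2*0.625444 = -3.1506


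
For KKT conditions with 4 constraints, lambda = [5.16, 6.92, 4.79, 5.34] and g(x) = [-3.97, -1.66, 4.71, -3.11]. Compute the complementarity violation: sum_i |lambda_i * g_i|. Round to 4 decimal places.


KKT complementary slackness check:
lambda_1 * g_1 = 5.16 * -3.97 = -20.4852
lambda_2 * g_2 = 6.92 * -1.66 = -11.4872
lambda_3 * g_3 = 4.79 * 4.71 = 22.5609
lambda_4 * g_4 = 5.34 * -3.11 = -16.6074
Total violation = 20.4852 + 11.4872 + 22.5609 + 16.6074 = 71.1407


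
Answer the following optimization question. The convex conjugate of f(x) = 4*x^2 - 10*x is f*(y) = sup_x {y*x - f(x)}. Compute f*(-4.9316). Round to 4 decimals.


f*(y) = sup_x {y*x - a*x^2 - b*x} = sup_x {(y-b)*x - a*x^2}
FOC: (y - b) - 2a*x = 0 => x* = (y - b)/(2a)
x* = (-4.9316 + 10)/(2*4) = 0.6336
f*(-4.9316) = (y-b)^2/(4a) = (-4.9316 + 10)^2/(4*4)
= 25.6887/16 = 1.6055


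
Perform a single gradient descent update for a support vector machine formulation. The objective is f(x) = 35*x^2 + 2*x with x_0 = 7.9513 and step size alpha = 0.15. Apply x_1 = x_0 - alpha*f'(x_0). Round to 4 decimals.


We compute the gradient at x_0 and apply the update.
f'(x) = 70*x + 2
f'(7.9513) = 70*7.9513 + 2 = 558.591
x_1 = 7.9513 - 0.15*558.591 = -75.8374


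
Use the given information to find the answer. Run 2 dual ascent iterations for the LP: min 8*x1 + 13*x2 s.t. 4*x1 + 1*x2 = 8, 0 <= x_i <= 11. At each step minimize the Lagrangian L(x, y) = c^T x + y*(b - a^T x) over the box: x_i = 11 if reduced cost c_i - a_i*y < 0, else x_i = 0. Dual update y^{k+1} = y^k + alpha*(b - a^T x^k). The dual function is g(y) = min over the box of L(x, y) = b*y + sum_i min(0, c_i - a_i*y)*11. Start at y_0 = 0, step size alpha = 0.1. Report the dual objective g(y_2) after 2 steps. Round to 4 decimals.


Dual ascent for LP: min 8*x1 + 13*x2, 4*x1 + 1*x2 = 8, 0 <= x_i <= 11
Step 1: y^k = 0.0, reduced costs: (8.0, 13.0)
  x^k = (0.0, 0.0), subgradient = b - a^T x = 8.0
  y^{k+1} = 0.0 + 0.1*8.0 = 0.8
Step 2: y^k = 0.8, reduced costs: (4.8, 12.2)
  x^k = (0.0, 0.0), subgradient = b - a^T x = 8.0
  y^{k+1} = 0.8 + 0.1*8.0 = 1.6
Dual objective at y_2 = 1.6: reduced costs (1.6, 11.4), box minimizer x = (0.0, 0.0)
g(y_2) = b*y + (c1 - a1*y)*x1 + (c2 - a2*y)*x2 = 8*1.6 + 1.6*0.0 + 11.4*0.0 = 12.8 + 0.0 + 0.0 = 12.8


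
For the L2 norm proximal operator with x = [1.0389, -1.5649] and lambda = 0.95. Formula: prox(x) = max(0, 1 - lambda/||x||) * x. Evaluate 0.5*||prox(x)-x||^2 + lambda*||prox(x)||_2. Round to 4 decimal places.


Step 1: Compute ||x||.
||x|| = 1.8784
Step 2: Compute scaling factor.
scale = max(0, 1 - 0.95/1.8784) = 0.4942
Step 3: prox(x) = [0.5135, -0.7734]
||prox(x)|| = 0.9284
Step 4: Proximal objective.
0.5*||prox-x||^2 = 0.4513
lambda*||prox|| = 0.882
Total = 1.3332


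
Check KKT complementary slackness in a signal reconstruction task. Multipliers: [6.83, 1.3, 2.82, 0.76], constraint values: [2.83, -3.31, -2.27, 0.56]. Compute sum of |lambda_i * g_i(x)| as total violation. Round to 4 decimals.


KKT complementary slackness check:
lambda_1 * g_1 = 6.83 * 2.83 = 19.3289
lambda_2 * g_2 = 1.3 * -3.31 = -4.303
lambda_3 * g_3 = 2.82 * -2.27 = -6.4014
lambda_4 * g_4 = 0.76 * 0.56 = 0.4256
Total violation = 19.3289 + 4.303 + 6.4014 + 0.4256 = 30.4589


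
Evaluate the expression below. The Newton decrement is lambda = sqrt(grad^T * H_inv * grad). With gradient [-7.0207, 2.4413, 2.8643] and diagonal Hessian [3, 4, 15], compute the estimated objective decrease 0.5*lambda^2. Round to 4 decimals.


Step 1: H is diagonal, so H^(-1) * g = [-2.3402, 0.6103, 0.191].
Step 2: g^T H^(-1) g = sum_i g_i^2 / H_ii
  = (-7.0207)^2/3 + (2.4413)^2/4 + (2.8643)^2/15
  = 16.4301 + 1.49 + 0.5469 = 18.467
Step 3: Objective decrease = 0.5 * g^T H^(-1) g = 9.2335


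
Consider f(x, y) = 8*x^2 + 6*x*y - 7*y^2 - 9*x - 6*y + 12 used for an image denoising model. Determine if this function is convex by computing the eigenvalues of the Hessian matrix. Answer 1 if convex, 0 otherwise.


The Hessian of f(x,y) = 8*x^2 + 6*x*y - 7*y^2 - 9*x - 6*y + 12 is:
H = [[16, 6], [6, -14]]
Trace = 16 - 14 = 2
Determinant = 16*-14 - (6)^2 = -260
Discriminant = (2)^2 - 4*-260 = 1044.0
Eigenvalues: lambda_1 = -15.1555, lambda_2 = 17.1555
The function is not convex.

0


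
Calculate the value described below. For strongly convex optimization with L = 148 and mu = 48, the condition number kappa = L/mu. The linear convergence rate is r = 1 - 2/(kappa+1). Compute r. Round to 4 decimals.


Step 1: Compute the condition number.
kappa = L/mu = 148/48 = 3.0833
Step 2: Compute the convergence rate.
r = 1 - 2/(kappa + 1) = 1 - 2*mu/(L + mu) = (L - mu)/(L + mu) = 100/196 = 0.5102


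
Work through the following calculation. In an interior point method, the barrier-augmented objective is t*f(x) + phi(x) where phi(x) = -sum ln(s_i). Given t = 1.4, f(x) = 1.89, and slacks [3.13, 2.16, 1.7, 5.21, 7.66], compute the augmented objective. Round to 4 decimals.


Step 1: Compute log-barrier.
ln values: [1.141, 0.7701, 0.5306, 1.6506, 2.036]
phi = -(1.141 + 0.7701 + 0.5306 + 1.6506 + 2.036) = -6.1284
Step 2: Compute augmented objective.
t*f(x) = 1.4*1.89 = 2.646
Total = 2.646 - 6.1284 = -3.4824


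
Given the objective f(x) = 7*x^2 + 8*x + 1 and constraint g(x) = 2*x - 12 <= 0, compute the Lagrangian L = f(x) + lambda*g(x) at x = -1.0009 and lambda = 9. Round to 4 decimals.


Step 1: Evaluate f(x).
f(-1.0009) = 7*(-1.0009)^2 + 8*(-1.0009) + 1 = 0.0054
Step 2: Evaluate g(x).
g(-1.0009) = 2*-1.0009 - 12 = -14.0018
Step 3: Compute Lagrangian.
L = 0.0054 + 9*-14.0018 = -126.0108


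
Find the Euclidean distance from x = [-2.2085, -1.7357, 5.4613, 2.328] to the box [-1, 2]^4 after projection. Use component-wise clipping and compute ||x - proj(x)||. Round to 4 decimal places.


Project each component onto [-1, 2].
clip(-2.2085) = -1.0, clip(-1.7357) = -1.0, clip(5.4613) = 2.0, clip(2.328) = 2.0
Projection = [-1.0, -1.0, 2.0, 2.0]
Squared diffs: [1.4605, 0.5413, 11.9806, 0.1076]
Distance = sqrt(14.09) = 3.7537


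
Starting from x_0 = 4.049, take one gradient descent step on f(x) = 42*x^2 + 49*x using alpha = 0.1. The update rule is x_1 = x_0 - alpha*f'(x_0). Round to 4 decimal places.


We compute the gradient at x_0 and apply the update.
f'(x) = 84*x + 49
f'(4.049) = 84*4.049 + 49 = 389.116
x_1 = 4.049 - 0.1*389.116 = -34.8626


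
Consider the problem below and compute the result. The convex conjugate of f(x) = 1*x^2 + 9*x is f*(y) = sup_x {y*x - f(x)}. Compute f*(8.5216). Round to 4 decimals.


f*(y) = sup_x {y*x - a*x^2 - b*x} = sup_x {(y-b)*x - a*x^2}
FOC: (y - b) - 2a*x = 0 => x* = (y - b)/(2a)
x* = (8.5216 - 9)/(2*1) = -0.2392
f*(8.5216) = (y-b)^2/(4a) = (8.5216 - 9)^2/(4*1)
= 0.2289/4 = 0.0572


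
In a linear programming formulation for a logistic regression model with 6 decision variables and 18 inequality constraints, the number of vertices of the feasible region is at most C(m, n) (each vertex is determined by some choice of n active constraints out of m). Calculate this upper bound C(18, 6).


Each vertex corresponds to some choice of n active constraints out of m, so the number of vertices is at most C(m, n) = m! / (n!(m-n)!).
m = 18, n = 6
Numerator: 18 * 17 * 16 * 15 * 14 * 13
Denominator: 6! = 720
C(18, 6) = 18564


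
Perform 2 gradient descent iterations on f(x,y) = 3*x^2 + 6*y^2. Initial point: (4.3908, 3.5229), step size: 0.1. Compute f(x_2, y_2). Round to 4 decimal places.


Gradient descent on f(x,y) = 3*x^2 + 6*y^2.
Starting point: (4.3908, 3.5229), alpha = 0.1
Step 1: grad_x = 2*3*4.3908 = 26.3448, grad_y = 2*6*3.5229 = 42.2748
  x_1 = 4.3908 - 0.1*26.3448 = 1.7563
  y_1 = 3.5229 - 0.1*42.2748 = -0.7046
Step 2: grad_x = 2*3*1.7563 = 10.5379, grad_y = 2*6*-0.7046 = -8.455
  x_2 = 1.7563 - 0.1*10.5379 = 0.7025
  y_2 = -0.7046 - 0.1*-8.455 = 0.1409
f(0.7025, 0.1409) = 3*0.7025^2 + 6*0.1409^2 = 1.5998


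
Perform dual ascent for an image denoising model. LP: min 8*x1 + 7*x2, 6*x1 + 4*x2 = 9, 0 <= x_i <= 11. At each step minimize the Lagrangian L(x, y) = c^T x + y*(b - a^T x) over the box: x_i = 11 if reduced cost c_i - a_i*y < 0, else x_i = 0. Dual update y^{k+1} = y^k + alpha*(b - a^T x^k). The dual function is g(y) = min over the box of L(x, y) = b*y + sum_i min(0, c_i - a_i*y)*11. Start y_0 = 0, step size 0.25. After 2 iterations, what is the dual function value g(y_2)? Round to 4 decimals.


Dual ascent for LP: min 8*x1 + 7*x2, 6*x1 + 4*x2 = 9, 0 <= x_i <= 11
Step 1: y^k = 0.0, reduced costs: (8.0, 7.0)
  x^k = (0.0, 0.0), subgradient = b - a^T x = 9.0
  y^{k+1} = 0.0 + 0.25*9.0 = 2.25
Step 2: y^k = 2.25, reduced costs: (-5.5, -2.0)
  x^k = (11.0, 11.0), subgradient = b - a^T x = -101.0
  y^{k+1} = 2.25 + 0.25*-101.0 = -23.0
Dual objective at y_2 = -23.0: reduced costs (146.0, 99.0), box minimizer x = (0.0, 0.0)
g(y_2) = b*y + (c1 - a1*y)*x1 + (c2 - a2*y)*x2 = 9*(-23.0) + 146.0*0.0 + 99.0*0.0 = -207.0 + 0.0 + 0.0 = -207.0


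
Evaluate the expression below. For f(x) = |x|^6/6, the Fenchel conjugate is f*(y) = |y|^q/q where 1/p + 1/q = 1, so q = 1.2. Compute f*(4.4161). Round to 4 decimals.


The conjugate exponent q satisfies 1/p + 1/q = 1.
p = 6, so q = 6/(6 - 1) = 1.2
|y|^q = 4.4161^1.2 = 5.9436
f*(4.4161) = 5.9436 / 1.2 = 4.953


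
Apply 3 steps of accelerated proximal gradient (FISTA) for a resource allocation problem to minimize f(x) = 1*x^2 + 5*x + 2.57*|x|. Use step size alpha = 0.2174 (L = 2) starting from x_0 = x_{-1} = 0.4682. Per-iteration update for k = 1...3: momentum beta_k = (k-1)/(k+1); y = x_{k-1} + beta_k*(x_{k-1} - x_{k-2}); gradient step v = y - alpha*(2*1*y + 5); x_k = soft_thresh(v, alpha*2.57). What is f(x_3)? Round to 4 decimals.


FISTA on f(x) = 1*x^2 + 5*x + 2.57*|x|
L = 2, alpha = 0.2174
Iteration 1: beta = 0.0, y = 0.4682 + 0.0*(0.4682 - 0.4682) = 0.4682
  grad(y) = 5.9364, v = y - alpha*grad = -0.8224
  prox(v) = soft_thresh(-0.8224, 0.5587) = -0.2637
Iteration 2: beta = 0.3333, y = -0.2637 + 0.3333*(-0.2637 - 0.4682) = -0.5076
  grad(y) = 3.9848, v = y - alpha*grad = -1.3739
  prox(v) = soft_thresh(-1.3739, 0.5587) = -0.8152
Iteration 3: beta = 0.5, y = -0.8152 + 0.5*(-0.8152 + 0.2637) = -1.0909
  grad(y) = 2.8181, v = y - alpha*grad = -1.7036
  prox(v) = soft_thresh(-1.7036, 0.5587) = -1.1449
f(x_3) = 1*(-1.1449)^2 + 5*(-1.1449) + 2.57*|-1.1449| = -1.4713


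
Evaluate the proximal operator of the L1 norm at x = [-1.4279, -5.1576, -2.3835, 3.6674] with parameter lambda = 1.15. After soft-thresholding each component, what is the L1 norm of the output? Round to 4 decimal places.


Soft-thresholding with lambda = 1.15:
prox(-1.4279) = sign(-1.4279)*max(|-1.4279| - 1.15, 0) = -0.2779
prox(-5.1576) = sign(-5.1576)*max(|-5.1576| - 1.15, 0) = -4.0076
prox(-2.3835) = sign(-2.3835)*max(|-2.3835| - 1.15, 0) = -1.2335
prox(3.6674) = sign(3.6674)*max(|3.6674| - 1.15, 0) = 2.5174
prox(x) = [-0.2779, -4.0076, -1.2335, 2.5174]
||prox(x)||_1 = 0.2779 + 4.0076 + 1.2335 + 2.5174 = 8.0364


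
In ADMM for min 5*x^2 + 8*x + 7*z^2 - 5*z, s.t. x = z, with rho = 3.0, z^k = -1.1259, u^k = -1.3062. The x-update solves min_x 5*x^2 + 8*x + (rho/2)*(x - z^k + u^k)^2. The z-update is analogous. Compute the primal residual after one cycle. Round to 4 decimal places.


ADMM iteration with rho = 3.0, z^k = -1.1259, u^k = -1.3062
Step 1: x-update.
Minimize 5*x^2 + 8*x + (3.0/2)*(x + 1.1259 - 1.3062)^2
FOC: (2*5 + 3.0)*x = -8 + 3.0*(-1.1259 + 1.3062)
x^{k+1} = -0.5738
Step 2: z-update.
Minimize 7*z^2 - 5*z + (3.0/2)*(-0.5738 - z - 1.3062)^2
FOC: (2*7 + 3.0)*z = 5 + 3.0*(-0.5738 - 1.3062)
z^{k+1} = -0.0376
Step 3: u-update.
u^{k+1} = -1.3062 - 0.5738 + 0.0376 = -1.8423
Step 4: Primal residual = |-0.5738 + 0.0376| = 0.5361


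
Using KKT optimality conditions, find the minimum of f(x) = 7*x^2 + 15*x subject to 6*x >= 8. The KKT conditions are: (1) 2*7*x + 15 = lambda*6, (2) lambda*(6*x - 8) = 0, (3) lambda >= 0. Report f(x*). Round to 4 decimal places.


Step 1: Try lambda = 0 (constraint inactive).
x_unc = -15/(2*7) = -1.0714
Check: 6*-1.0714 = -6.4284 < 8 -- violated!
Step 2: Constraint must be active: 6*x = 8
x* = 8/6 = 4/3 = 1.3333 (rounded; the exact value 4/3 is used below)
lambda = (2*7*(4/3) + 15)/6 = 5.6111
Step 3: Compute optimal value.
f(x*) = 7*(4/3)^2 + 15*(4/3) = 32.4444


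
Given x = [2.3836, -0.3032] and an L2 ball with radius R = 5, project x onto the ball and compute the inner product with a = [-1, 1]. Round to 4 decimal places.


Step 1: Compute ||x|| (intermediates to 6 decimals).
||x|| = sqrt(2.3836^2 + (-0.3032)^2) = 2.402807
Step 2: Project.
Since ||x|| <= R, proj = x (no scaling needed).
proj(x) = [2.3836, -0.3032]
Step 3: Dot product.
a^T * proj(x) = -1*2.3836 + 1*(-0.3032) = -2.6868


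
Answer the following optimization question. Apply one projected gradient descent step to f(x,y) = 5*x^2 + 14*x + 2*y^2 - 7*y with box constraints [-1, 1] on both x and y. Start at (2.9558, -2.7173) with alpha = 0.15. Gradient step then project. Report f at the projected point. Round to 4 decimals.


Step 1: Compute gradient at (2.9558, -2.7173).
grad_x = 2*5*2.9558 + 14 = 43.558
grad_y = 2*2*-2.7173 - 7 = -17.8692
Step 2: Gradient step.
x_raw = 2.9558 - 0.15*43.558 = -3.5779
y_raw = -2.7173 - 0.15*-17.8692 = -0.0369
Step 3: Project onto [-1, 1].
x_proj = clip(-3.5779) = -1.0
y_proj = clip(-0.0369) = -0.0369
Step 4: Evaluate f.
f(-1.0, -0.0369) = -8.7388


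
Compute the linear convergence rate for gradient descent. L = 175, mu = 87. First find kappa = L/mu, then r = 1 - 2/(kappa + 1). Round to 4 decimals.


Step 1: Compute the condition number.
kappa = L/mu = 175/87 = 2.0115
Step 2: Compute the convergence rate.
r = 1 - 2/(kappa + 1) = 1 - 2*mu/(L + mu) = (L - mu)/(L + mu) = 88/262 = 0.3359


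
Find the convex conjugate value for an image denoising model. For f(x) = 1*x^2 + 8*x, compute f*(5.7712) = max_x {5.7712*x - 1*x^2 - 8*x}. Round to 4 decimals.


f*(y) = sup_x {y*x - a*x^2 - b*x} = sup_x {(y-b)*x - a*x^2}
FOC: (y - b) - 2a*x = 0 => x* = (y - b)/(2a)
x* = (5.7712 - 8)/(2*1) = -1.1144
f*(5.7712) = (y-b)^2/(4a) = (5.7712 - 8)^2/(4*1)
= 4.9675/4 = 1.2419


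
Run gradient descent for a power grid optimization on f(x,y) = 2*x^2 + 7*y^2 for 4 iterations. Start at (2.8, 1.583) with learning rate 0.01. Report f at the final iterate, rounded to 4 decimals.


Gradient descent on f(x,y) = 2*x^2 + 7*y^2.
Starting point: (2.8, 1.583), alpha = 0.01
Step 1: grad_x = 2*2*2.8 = 11.2, grad_y = 2*7*1.583 = 22.162
  x_1 = 2.8 - 0.01*11.2 = 2.688
  y_1 = 1.583 - 0.01*22.162 = 1.3614
Step 2: grad_x = 2*2*2.688 = 10.752, grad_y = 2*7*1.3614 = 19.0593
  x_2 = 2.688 - 0.01*10.752 = 2.5805
  y_2 = 1.3614 - 0.01*19.0593 = 1.1708
Step 3: grad_x = 2*2*2.5805 = 10.3219, grad_y = 2*7*1.1708 = 16.391
  x_3 = 2.5805 - 0.01*10.3219 = 2.4773
  y_3 = 1.1708 - 0.01*16.391 = 1.0069
Step 4: grad_x = 2*2*2.4773 = 9.909, grad_y = 2*7*1.0069 = 14.0963
  x_4 = 2.4773 - 0.01*9.909 = 2.3782
  y_4 = 1.0069 - 0.01*14.0963 = 0.8659
f(2.3782, 0.8659) = 2*2.3782^2 + 7*0.8659^2 = 16.56


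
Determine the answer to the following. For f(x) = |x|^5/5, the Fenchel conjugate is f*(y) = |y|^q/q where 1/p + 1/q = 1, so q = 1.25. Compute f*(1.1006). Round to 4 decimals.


The conjugate exponent q satisfies 1/p + 1/q = 1.
p = 5, so q = 5/(5 - 1) = 1.25
|y|^q = 1.1006^1.25 = 1.1273
f*(1.1006) = 1.1273 / 1.25 = 0.9018


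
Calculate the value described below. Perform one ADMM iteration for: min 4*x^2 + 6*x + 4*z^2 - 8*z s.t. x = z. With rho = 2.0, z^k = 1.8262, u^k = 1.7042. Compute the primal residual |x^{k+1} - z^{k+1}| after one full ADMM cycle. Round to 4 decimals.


ADMM iteration with rho = 2.0, z^k = 1.8262, u^k = 1.7042
Step 1: x-update.
Minimize 4*x^2 + 6*x + (2.0/2)*(x - 1.8262 + 1.7042)^2
FOC: (2*4 + 2.0)*x = -6 + 2.0*(1.8262 - 1.7042)
x^{k+1} = -0.5756
Step 2: z-update.
Minimize 4*z^2 - 8*z + (2.0/2)*(-0.5756 - z + 1.7042)^2
FOC: (2*4 + 2.0)*z = 8 + 2.0*(-0.5756 + 1.7042)
z^{k+1} = 1.0257
Step 3: u-update.
u^{k+1} = 1.7042 - 0.5756 - 1.0257 = 0.1029
Step 4: Primal residual = |-0.5756 - 1.0257| = 1.6013


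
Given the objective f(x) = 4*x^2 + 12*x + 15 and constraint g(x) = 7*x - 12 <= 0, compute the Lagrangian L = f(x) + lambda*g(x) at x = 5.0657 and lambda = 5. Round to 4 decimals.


Step 1: Evaluate f(x).
f(5.0657) = 4*5.0657^2 + 12*5.0657 + 15 = 178.4337
Step 2: Evaluate g(x).
g(5.0657) = 7*5.0657 - 12 = 23.4599
Step 3: Compute Lagrangian.
L = 178.4337 + 5*23.4599 = 295.7332


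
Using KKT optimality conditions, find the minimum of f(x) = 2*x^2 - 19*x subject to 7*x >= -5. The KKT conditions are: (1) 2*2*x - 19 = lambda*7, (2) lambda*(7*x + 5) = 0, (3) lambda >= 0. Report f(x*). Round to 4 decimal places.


Step 1: Try lambda = 0 (constraint inactive).
Stationarity: 2*2*x - 19 = 0
x* = 19/(2*2) = 4.75
Check constraint: 7*4.75 = 33.25 >= -5 -- satisfied.
Step 2: Compute optimal value.
f(x*) = 2*4.75^2 - 19*4.75 = -45.125


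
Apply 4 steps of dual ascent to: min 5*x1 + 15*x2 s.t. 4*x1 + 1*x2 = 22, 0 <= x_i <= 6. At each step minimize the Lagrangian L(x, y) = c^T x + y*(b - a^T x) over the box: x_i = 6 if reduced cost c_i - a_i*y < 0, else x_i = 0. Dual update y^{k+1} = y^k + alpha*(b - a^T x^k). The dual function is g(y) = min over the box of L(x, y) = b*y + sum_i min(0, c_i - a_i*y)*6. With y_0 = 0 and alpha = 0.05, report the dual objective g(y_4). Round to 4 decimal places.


Dual ascent for LP: min 5*x1 + 15*x2, 4*x1 + 1*x2 = 22, 0 <= x_i <= 6
Step 1: y^k = 0.0, reduced costs: (5.0, 15.0)
  x^k = (0.0, 0.0), subgradient = b - a^T x = 22.0
  y^{k+1} = 0.0 + 0.05*22.0 = 1.1
Step 2: y^k = 1.1, reduced costs: (0.6, 13.9)
  x^k = (0.0, 0.0), subgradient = b - a^T x = 22.0
  y^{k+1} = 1.1 + 0.05*22.0 = 2.2
Step 3: y^k = 2.2, reduced costs: (-3.8, 12.8)
  x^k = (6.0, 0.0), subgradient = b - a^T x = -2.0
  y^{k+1} = 2.2 + 0.05*-2.0 = 2.1
Step 4: y^k = 2.1, reduced costs: (-3.4, 12.9)
  x^k = (6.0, 0.0), subgradient = b - a^T x = -2.0
  y^{k+1} = 2.1 + 0.05*-2.0 = 2.0
Dual objective at y_4 = 2.0: reduced costs (-3.0, 13.0), box minimizer x = (6.0, 0.0)
g(y_4) = b*y + (c1 - a1*y)*x1 + (c2 - a2*y)*x2 = 22*2.0 + (-3.0)*6.0 + 13.0*0.0 = 44.0 - 18.0 + 0.0 = 26.0


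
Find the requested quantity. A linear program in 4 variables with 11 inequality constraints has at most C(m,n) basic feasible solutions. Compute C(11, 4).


Each vertex corresponds to some choice of n active constraints out of m, so the number of vertices is at most C(m, n) = m! / (n!(m-n)!).
m = 11, n = 4
Numerator: 11 * 10 * 9 * 8
Denominator: 4! = 24
C(11, 4) = 330


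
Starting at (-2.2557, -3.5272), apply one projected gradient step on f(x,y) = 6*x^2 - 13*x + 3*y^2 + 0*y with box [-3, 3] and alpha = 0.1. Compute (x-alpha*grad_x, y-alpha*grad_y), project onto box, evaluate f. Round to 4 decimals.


Step 1: Compute gradient at (-2.2557, -3.5272).
grad_x = 2*6*-2.2557 - 13 = -40.0684
grad_y = 2*3*-3.5272 + 0 = -21.1632
Step 2: Gradient step.
x_raw = -2.2557 - 0.1*-40.0684 = 1.7511
y_raw = -3.5272 - 0.1*-21.1632 = -1.4109
Step 3: Project onto [-3, 3].
x_proj = clip(1.7511) = 1.7511
y_proj = clip(-1.4109) = -1.4109
Step 4: Evaluate f.
f(1.7511, -1.4109) = 1.6059


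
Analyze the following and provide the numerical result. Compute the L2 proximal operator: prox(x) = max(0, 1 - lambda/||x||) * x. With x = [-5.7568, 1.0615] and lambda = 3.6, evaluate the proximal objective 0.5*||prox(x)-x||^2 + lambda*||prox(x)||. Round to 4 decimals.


Step 1: Compute ||x||.
||x|| = 5.8538
Step 2: Compute scaling factor.
scale = max(0, 1 - 3.6/5.8538) = 0.385
Step 3: prox(x) = [-2.2165, 0.4087]
||prox(x)|| = 2.2538
Step 4: Proximal objective.
0.5*||prox-x||^2 = 6.48
lambda*||prox|| = 8.1137
Total = 14.5939


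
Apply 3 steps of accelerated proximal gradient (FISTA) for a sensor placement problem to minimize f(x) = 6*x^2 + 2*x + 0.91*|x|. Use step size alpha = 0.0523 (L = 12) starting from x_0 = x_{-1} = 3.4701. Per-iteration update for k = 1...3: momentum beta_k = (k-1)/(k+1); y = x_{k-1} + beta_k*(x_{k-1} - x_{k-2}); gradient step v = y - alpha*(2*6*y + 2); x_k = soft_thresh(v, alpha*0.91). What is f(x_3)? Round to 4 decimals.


FISTA on f(x) = 6*x^2 + 2*x + 0.91*|x|
L = 12, alpha = 0.0523
Iteration 1: beta = 0.0, y = 3.4701 + 0.0*(3.4701 - 3.4701) = 3.4701
  grad(y) = 43.6412, v = y - alpha*grad = 1.1877
  prox(v) = soft_thresh(1.1877, 0.0476) = 1.1401
Iteration 2: beta = 0.3333, y = 1.1401 + 0.3333*(1.1401 - 3.4701) = 0.3634
  grad(y) = 6.3608, v = y - alpha*grad = 0.0307
  prox(v) = soft_thresh(0.0307, 0.0476) = 0.0
Iteration 3: beta = 0.5, y = 0.0 + 0.5*(0.0 - 1.1401) = -0.57
  grad(y) = -4.8404, v = y - alpha*grad = -0.3169
  prox(v) = soft_thresh(-0.3169, 0.0476) = -0.2693
f(x_3) = 6*(-0.2693)^2 + 2*(-0.2693) + 0.91*|-0.2693| = 0.1416


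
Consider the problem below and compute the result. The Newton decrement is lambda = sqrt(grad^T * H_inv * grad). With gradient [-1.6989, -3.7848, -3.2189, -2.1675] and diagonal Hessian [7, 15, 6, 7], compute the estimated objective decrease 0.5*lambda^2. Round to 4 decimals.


Step 1: H is diagonal, so H^(-1) * g = [-0.2427, -0.2523, -0.5365, -0.3096].
Step 2: g^T H^(-1) g = sum_i g_i^2 / H_ii
  = (-1.6989)^2/7 + (-3.7848)^2/15 + (-3.2189)^2/6 + (-2.1675)^2/7
  = 0.4123 + 0.955 + 1.7269 + 0.6712 = 3.7653
Step 3: Objective decrease = 0.5 * g^T H^(-1) g = 1.8827


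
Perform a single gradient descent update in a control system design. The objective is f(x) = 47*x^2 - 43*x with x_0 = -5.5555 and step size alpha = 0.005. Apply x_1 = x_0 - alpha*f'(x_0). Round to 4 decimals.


We compute the gradient at x_0 and apply the update.
f'(x) = 94*x - 43
f'(-5.5555) = 94*-5.5555 - 43 = -565.217
x_1 = -5.5555 - 0.005*-565.217 = -2.7294


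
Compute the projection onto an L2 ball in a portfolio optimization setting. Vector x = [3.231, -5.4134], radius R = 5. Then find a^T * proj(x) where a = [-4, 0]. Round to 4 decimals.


Step 1: Compute ||x|| (intermediates to 6 decimals).
||x|| = sqrt(3.231^2 + (-5.4134)^2) = 6.304305
Step 2: Project.
Since ||x|| > R, scale = R/||x|| = 5/6.304305 = 0.793109, proj(x) = scale * x
proj(x) = [2.562535, -4.293416]
Step 3: Dot product.
a^T * proj(x) = -4*2.562535 + 0*(-4.293416) = -10.2501


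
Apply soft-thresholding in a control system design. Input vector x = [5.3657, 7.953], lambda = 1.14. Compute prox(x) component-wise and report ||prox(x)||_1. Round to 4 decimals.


Soft-thresholding with lambda = 1.14:
prox(5.3657) = sign(5.3657)*max(|5.3657| - 1.14, 0) = 4.2257
prox(7.953) = sign(7.953)*max(|7.953| - 1.14, 0) = 6.813
prox(x) = [4.2257, 6.813]
||prox(x)||_1 = 4.2257 + 6.813 = 11.0387


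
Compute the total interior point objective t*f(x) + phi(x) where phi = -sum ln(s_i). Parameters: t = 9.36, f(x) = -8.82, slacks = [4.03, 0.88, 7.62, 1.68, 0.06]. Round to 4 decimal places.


Step 1: Compute log-barrier.
ln values: [1.3938, -0.1278, 2.0308, 0.5188, -2.8134]
phi = -(1.3938 - 0.1278 + 2.0308 + 0.5188 - 2.8134) = -1.0021
Step 2: Compute augmented objective.
t*f(x) = 9.36*-8.82 = -82.5552
Total = -82.5552 - 1.0021 = -83.5573


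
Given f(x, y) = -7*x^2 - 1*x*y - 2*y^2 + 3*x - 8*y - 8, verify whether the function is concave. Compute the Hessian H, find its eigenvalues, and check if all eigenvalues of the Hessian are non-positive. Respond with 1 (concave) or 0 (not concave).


The Hessian of f(x,y) = -7*x^2 - 1*x*y - 2*y^2 + 3*x - 8*y - 8 is:
H = [[-14, -1], [-1, -4]]
Trace = -14 - 4 = -18
Determinant = -14*-4 - (-1)^2 = 55
Discriminant = (-18)^2 - 4*55 = 104.0
Eigenvalues: lambda_1 = -14.099, lambda_2 = -3.901
The function is concave.

1


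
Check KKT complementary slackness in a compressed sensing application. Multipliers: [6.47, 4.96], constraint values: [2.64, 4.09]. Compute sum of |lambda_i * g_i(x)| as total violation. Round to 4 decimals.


KKT complementary slackness check:
lambda_1 * g_1 = 6.47 * 2.64 = 17.0808
lambda_2 * g_2 = 4.96 * 4.09 = 20.2864
Total violation = 17.0808 + 20.2864 = 37.3672


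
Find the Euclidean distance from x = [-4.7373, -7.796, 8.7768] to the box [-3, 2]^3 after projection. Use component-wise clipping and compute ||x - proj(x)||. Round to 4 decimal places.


Project each component onto [-3, 2].
clip(-4.7373) = -3.0, clip(-7.796) = -3.0, clip(8.7768) = 2.0
Projection = [-3.0, -3.0, 2.0]
Squared diffs: [3.0182, 23.0016, 45.925]
Distance = sqrt(71.9448) = 8.482


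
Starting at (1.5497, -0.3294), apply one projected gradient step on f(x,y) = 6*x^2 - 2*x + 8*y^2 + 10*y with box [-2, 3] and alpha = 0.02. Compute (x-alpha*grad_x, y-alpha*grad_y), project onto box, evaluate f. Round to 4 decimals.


Step 1: Compute gradient at (1.5497, -0.3294).
grad_x = 2*6*1.5497 - 2 = 16.5964
grad_y = 2*8*-0.3294 + 10 = 4.7296
Step 2: Gradient step.
x_raw = 1.5497 - 0.02*16.5964 = 1.2178
y_raw = -0.3294 - 0.02*4.7296 = -0.424
Step 3: Project onto [-2, 3].
x_proj = clip(1.2178) = 1.2178
y_proj = clip(-0.424) = -0.424
Step 4: Evaluate f.
f(1.2178, -0.424) = 3.6605


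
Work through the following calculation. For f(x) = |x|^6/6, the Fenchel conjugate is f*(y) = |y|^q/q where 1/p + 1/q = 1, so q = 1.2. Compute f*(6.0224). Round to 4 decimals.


The conjugate exponent q satisfies 1/p + 1/q = 1.
p = 6, so q = 6/(6 - 1) = 1.2
|y|^q = 6.0224^1.2 = 8.6243
f*(6.0224) = 8.6243 / 1.2 = 7.1869


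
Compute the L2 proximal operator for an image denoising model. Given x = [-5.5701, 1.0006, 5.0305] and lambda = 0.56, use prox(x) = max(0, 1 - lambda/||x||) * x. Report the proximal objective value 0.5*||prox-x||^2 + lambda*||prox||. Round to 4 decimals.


Step 1: Compute ||x||.
||x|| = 7.5719
Step 2: Compute scaling factor.
scale = max(0, 1 - 0.56/7.5719) = 0.926
Step 3: prox(x) = [-5.1581, 0.9266, 4.6585]
||prox(x)|| = 7.0119
Step 4: Proximal objective.
0.5*||prox-x||^2 = 0.1568
lambda*||prox|| = 3.9267
Total = 4.0834


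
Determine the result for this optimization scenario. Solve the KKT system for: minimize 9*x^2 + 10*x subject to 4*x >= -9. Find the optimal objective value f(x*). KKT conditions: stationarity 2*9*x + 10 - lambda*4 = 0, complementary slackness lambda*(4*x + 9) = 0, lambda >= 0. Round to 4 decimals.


Step 1: Try lambda = 0 (constraint inactive).
Stationarity: 2*9*x + 10 = 0
x* = -10/(2*9) = -5/9 = -0.5556 (rounded; the exact value -5/9 is used below)
Check constraint: 4*-0.5556 = -2.2224 >= -9 -- satisfied.
Step 2: Compute optimal value.
f(x*) = 9*(-5/9)^2 + 10*(-5/9) = -2.7778


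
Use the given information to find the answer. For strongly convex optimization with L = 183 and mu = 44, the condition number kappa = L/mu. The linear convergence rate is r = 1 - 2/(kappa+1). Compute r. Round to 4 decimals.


Step 1: Compute the condition number.
kappa = L/mu = 183/44 = 4.1591
Step 2: Compute the convergence rate.
r = 1 - 2/(kappa + 1) = 1 - 2*mu/(L + mu) = (L - mu)/(L + mu) = 139/227 = 0.6123


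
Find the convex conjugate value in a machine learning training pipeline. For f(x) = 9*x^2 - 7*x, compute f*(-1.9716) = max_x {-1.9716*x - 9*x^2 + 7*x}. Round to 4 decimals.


f*(y) = sup_x {y*x - a*x^2 - b*x} = sup_x {(y-b)*x - a*x^2}
FOC: (y - b) - 2a*x = 0 => x* = (y - b)/(2a)
x* = (-1.9716 + 7)/(2*9) = 0.2794
f*(-1.9716) = (y-b)^2/(4a) = (-1.9716 + 7)^2/(4*9)
= 25.2848/36 = 0.7024
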